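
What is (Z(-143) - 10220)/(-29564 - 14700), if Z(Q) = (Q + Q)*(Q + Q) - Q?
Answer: -71719/44264 ≈ -1.6203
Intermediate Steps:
Z(Q) = -Q + 4*Q² (Z(Q) = (2*Q)*(2*Q) - Q = 4*Q² - Q = -Q + 4*Q²)
(Z(-143) - 10220)/(-29564 - 14700) = (-143*(-1 + 4*(-143)) - 10220)/(-29564 - 14700) = (-143*(-1 - 572) - 10220)/(-44264) = (-143*(-573) - 10220)*(-1/44264) = (81939 - 10220)*(-1/44264) = 71719*(-1/44264) = -71719/44264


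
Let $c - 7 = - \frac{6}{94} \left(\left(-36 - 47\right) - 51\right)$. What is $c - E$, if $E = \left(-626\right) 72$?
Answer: $\frac{2119115}{47} \approx 45088.0$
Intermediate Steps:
$E = -45072$
$c = \frac{731}{47}$ ($c = 7 + - \frac{6}{94} \left(\left(-36 - 47\right) - 51\right) = 7 + \left(-6\right) \frac{1}{94} \left(\left(-36 - 47\right) - 51\right) = 7 - \frac{3 \left(-83 - 51\right)}{47} = 7 - - \frac{402}{47} = 7 + \frac{402}{47} = \frac{731}{47} \approx 15.553$)
$c - E = \frac{731}{47} - -45072 = \frac{731}{47} + 45072 = \frac{2119115}{47}$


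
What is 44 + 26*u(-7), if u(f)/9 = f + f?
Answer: -3232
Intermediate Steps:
u(f) = 18*f (u(f) = 9*(f + f) = 9*(2*f) = 18*f)
44 + 26*u(-7) = 44 + 26*(18*(-7)) = 44 + 26*(-126) = 44 - 3276 = -3232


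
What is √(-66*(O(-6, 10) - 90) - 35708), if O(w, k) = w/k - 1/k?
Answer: I*√743045/5 ≈ 172.4*I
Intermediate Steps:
O(w, k) = -1/k + w/k
√(-66*(O(-6, 10) - 90) - 35708) = √(-66*((-1 - 6)/10 - 90) - 35708) = √(-66*((⅒)*(-7) - 90) - 35708) = √(-66*(-7/10 - 90) - 35708) = √(-66*(-907/10) - 35708) = √(29931/5 - 35708) = √(-148609/5) = I*√743045/5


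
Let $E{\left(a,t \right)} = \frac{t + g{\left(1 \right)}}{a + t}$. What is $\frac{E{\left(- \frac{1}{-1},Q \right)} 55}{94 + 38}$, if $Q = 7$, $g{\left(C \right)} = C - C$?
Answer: $\frac{35}{96} \approx 0.36458$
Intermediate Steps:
$g{\left(C \right)} = 0$
$E{\left(a,t \right)} = \frac{t}{a + t}$ ($E{\left(a,t \right)} = \frac{t + 0}{a + t} = \frac{t}{a + t}$)
$\frac{E{\left(- \frac{1}{-1},Q \right)} 55}{94 + 38} = \frac{\frac{7}{- \frac{1}{-1} + 7} \cdot 55}{94 + 38} = \frac{\frac{7}{\left(-1\right) \left(-1\right) + 7} \cdot 55}{132} = \frac{7}{1 + 7} \cdot 55 \cdot \frac{1}{132} = \frac{7}{8} \cdot 55 \cdot \frac{1}{132} = \frac{385}{8} \cdot \frac{1}{132} = \frac{35}{96}$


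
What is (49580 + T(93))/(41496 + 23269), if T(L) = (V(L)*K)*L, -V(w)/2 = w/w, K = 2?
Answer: 49208/64765 ≈ 0.75979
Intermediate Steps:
V(w) = -2 (V(w) = -2*w/w = -2*1 = -2)
T(L) = -4*L (T(L) = (-2*2)*L = -4*L)
(49580 + T(93))/(41496 + 23269) = (49580 - 4*93)/(41496 + 23269) = (49580 - 372)/64765 = 49208*(1/64765) = 49208/64765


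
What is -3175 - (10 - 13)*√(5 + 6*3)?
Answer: -3175 + 3*√23 ≈ -3160.6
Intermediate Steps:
-3175 - (10 - 13)*√(5 + 6*3) = -3175 - (-3)*√(5 + 18) = -3175 - (-3)*√23 = -3175 + 3*√23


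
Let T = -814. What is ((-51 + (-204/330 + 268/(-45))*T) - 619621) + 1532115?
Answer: 41300731/45 ≈ 9.1779e+5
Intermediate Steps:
((-51 + (-204/330 + 268/(-45))*T) - 619621) + 1532115 = ((-51 + (-204/330 + 268/(-45))*(-814)) - 619621) + 1532115 = ((-51 + (-204*1/330 + 268*(-1/45))*(-814)) - 619621) + 1532115 = ((-51 + (-34/55 - 268/45)*(-814)) - 619621) + 1532115 = ((-51 - 3254/495*(-814)) - 619621) + 1532115 = ((-51 + 240796/45) - 619621) + 1532115 = (238501/45 - 619621) + 1532115 = -27644444/45 + 1532115 = 41300731/45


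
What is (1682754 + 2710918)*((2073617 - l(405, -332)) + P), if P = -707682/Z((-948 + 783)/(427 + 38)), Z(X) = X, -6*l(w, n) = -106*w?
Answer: 196261918750528/11 ≈ 1.7842e+13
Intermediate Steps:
l(w, n) = 53*w/3 (l(w, n) = -(-53)*w/3 = 53*w/3)
P = 21938142/11 (P = -707682*(427 + 38)/(-948 + 783) = -707682/((-165/465)) = -707682/((-165*1/465)) = -707682/(-11/31) = -707682*(-31/11) = 21938142/11 ≈ 1.9944e+6)
(1682754 + 2710918)*((2073617 - l(405, -332)) + P) = (1682754 + 2710918)*((2073617 - 53*405/3) + 21938142/11) = 4393672*((2073617 - 1*7155) + 21938142/11) = 4393672*((2073617 - 7155) + 21938142/11) = 4393672*(2066462 + 21938142/11) = 4393672*(44669224/11) = 196261918750528/11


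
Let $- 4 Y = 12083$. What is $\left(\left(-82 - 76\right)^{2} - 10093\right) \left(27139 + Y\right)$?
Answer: $\frac{1434649983}{4} \approx 3.5866 \cdot 10^{8}$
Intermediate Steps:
$Y = - \frac{12083}{4}$ ($Y = \left(- \frac{1}{4}\right) 12083 = - \frac{12083}{4} \approx -3020.8$)
$\left(\left(-82 - 76\right)^{2} - 10093\right) \left(27139 + Y\right) = \left(\left(-82 - 76\right)^{2} - 10093\right) \left(27139 - \frac{12083}{4}\right) = \left(\left(-158\right)^{2} - 10093\right) \frac{96473}{4} = \left(24964 - 10093\right) \frac{96473}{4} = 14871 \cdot \frac{96473}{4} = \frac{1434649983}{4}$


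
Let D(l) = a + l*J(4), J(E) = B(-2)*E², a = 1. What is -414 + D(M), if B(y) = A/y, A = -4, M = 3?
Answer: -317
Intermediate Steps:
B(y) = -4/y
J(E) = 2*E² (J(E) = (-4/(-2))*E² = (-4*(-½))*E² = 2*E²)
D(l) = 1 + 32*l (D(l) = 1 + l*(2*4²) = 1 + l*(2*16) = 1 + l*32 = 1 + 32*l)
-414 + D(M) = -414 + (1 + 32*3) = -414 + (1 + 96) = -414 + 97 = -317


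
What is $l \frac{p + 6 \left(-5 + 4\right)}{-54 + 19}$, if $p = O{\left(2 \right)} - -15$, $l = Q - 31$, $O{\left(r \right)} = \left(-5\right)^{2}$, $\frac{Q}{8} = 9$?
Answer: $- \frac{1394}{35} \approx -39.829$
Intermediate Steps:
$Q = 72$ ($Q = 8 \cdot 9 = 72$)
$O{\left(r \right)} = 25$
$l = 41$ ($l = 72 - 31 = 41$)
$p = 40$ ($p = 25 - -15 = 25 + 15 = 40$)
$l \frac{p + 6 \left(-5 + 4\right)}{-54 + 19} = 41 \frac{40 + 6 \left(-5 + 4\right)}{-54 + 19} = 41 \frac{40 + 6 \left(-1\right)}{-35} = 41 \left(40 - 6\right) \left(- \frac{1}{35}\right) = 41 \cdot 34 \left(- \frac{1}{35}\right) = 41 \left(- \frac{34}{35}\right) = - \frac{1394}{35}$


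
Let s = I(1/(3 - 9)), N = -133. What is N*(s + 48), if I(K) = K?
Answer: -38171/6 ≈ -6361.8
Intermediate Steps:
s = -⅙ (s = 1/(3 - 9) = 1/(-6) = -⅙ ≈ -0.16667)
N*(s + 48) = -133*(-⅙ + 48) = -133*287/6 = -38171/6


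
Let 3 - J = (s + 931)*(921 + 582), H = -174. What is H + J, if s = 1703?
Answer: -3959073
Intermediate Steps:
J = -3958899 (J = 3 - (1703 + 931)*(921 + 582) = 3 - 2634*1503 = 3 - 1*3958902 = 3 - 3958902 = -3958899)
H + J = -174 - 3958899 = -3959073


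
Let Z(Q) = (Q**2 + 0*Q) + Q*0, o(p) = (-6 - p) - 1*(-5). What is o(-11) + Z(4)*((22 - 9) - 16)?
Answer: -38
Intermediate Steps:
o(p) = -1 - p (o(p) = (-6 - p) + 5 = -1 - p)
Z(Q) = Q**2 (Z(Q) = (Q**2 + 0) + 0 = Q**2 + 0 = Q**2)
o(-11) + Z(4)*((22 - 9) - 16) = (-1 - 1*(-11)) + 4**2*((22 - 9) - 16) = (-1 + 11) + 16*(13 - 16) = 10 + 16*(-3) = 10 - 48 = -38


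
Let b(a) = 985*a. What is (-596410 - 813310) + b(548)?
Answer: -869940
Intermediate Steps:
(-596410 - 813310) + b(548) = (-596410 - 813310) + 985*548 = -1409720 + 539780 = -869940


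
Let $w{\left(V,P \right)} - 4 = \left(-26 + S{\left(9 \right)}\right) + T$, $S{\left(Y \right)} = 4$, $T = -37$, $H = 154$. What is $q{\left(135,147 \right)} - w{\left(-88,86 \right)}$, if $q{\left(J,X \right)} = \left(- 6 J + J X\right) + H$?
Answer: $19244$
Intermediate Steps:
$q{\left(J,X \right)} = 154 - 6 J + J X$ ($q{\left(J,X \right)} = \left(- 6 J + J X\right) + 154 = 154 - 6 J + J X$)
$w{\left(V,P \right)} = -55$ ($w{\left(V,P \right)} = 4 + \left(\left(-26 + 4\right) - 37\right) = 4 - 59 = -55$)
$q{\left(135,147 \right)} - w{\left(-88,86 \right)} = \left(154 - 810 + 135 \cdot 147\right) - -55 = \left(154 - 810 + 19845\right) + 55 = 19189 + 55 = 19244$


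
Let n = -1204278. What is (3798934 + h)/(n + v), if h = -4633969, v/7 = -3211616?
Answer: 167007/4737118 ≈ 0.035255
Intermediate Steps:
v = -22481312 (v = 7*(-3211616) = -22481312)
(3798934 + h)/(n + v) = (3798934 - 4633969)/(-1204278 - 22481312) = -835035/(-23685590) = -835035*(-1/23685590) = 167007/4737118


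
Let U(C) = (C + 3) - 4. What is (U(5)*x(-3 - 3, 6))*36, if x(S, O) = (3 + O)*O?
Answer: 7776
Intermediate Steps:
x(S, O) = O*(3 + O)
U(C) = -1 + C (U(C) = (3 + C) - 4 = -1 + C)
(U(5)*x(-3 - 3, 6))*36 = ((-1 + 5)*(6*(3 + 6)))*36 = (4*(6*9))*36 = (4*54)*36 = 216*36 = 7776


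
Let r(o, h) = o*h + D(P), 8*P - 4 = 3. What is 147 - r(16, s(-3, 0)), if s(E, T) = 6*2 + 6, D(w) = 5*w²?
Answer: -9269/64 ≈ -144.83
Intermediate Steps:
P = 7/8 (P = ½ + (⅛)*3 = ½ + 3/8 = 7/8 ≈ 0.87500)
s(E, T) = 18 (s(E, T) = 12 + 6 = 18)
r(o, h) = 245/64 + h*o (r(o, h) = o*h + 5*(7/8)² = h*o + 5*(49/64) = h*o + 245/64 = 245/64 + h*o)
147 - r(16, s(-3, 0)) = 147 - (245/64 + 18*16) = 147 - (245/64 + 288) = 147 - 1*18677/64 = 147 - 18677/64 = -9269/64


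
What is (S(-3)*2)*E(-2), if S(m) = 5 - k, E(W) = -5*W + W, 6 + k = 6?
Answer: 80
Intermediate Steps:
k = 0 (k = -6 + 6 = 0)
E(W) = -4*W
S(m) = 5 (S(m) = 5 - 1*0 = 5 + 0 = 5)
(S(-3)*2)*E(-2) = (5*2)*(-4*(-2)) = 10*8 = 80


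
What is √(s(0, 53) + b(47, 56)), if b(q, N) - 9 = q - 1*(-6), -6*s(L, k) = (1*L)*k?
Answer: √62 ≈ 7.8740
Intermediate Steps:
s(L, k) = -L*k/6 (s(L, k) = -1*L*k/6 = -L*k/6)
b(q, N) = 15 + q (b(q, N) = 9 + (q - 1*(-6)) = 9 + (q + 6) = 9 + (6 + q) = 15 + q)
√(s(0, 53) + b(47, 56)) = √(-⅙*0*53 + (15 + 47)) = √(0 + 62) = √62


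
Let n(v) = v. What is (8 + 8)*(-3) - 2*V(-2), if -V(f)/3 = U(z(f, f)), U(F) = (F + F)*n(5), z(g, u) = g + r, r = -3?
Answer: -348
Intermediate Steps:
z(g, u) = -3 + g (z(g, u) = g - 3 = -3 + g)
U(F) = 10*F (U(F) = (F + F)*5 = (2*F)*5 = 10*F)
V(f) = 90 - 30*f (V(f) = -30*(-3 + f) = -3*(-30 + 10*f) = 90 - 30*f)
(8 + 8)*(-3) - 2*V(-2) = (8 + 8)*(-3) - 2*(90 - 30*(-2)) = 16*(-3) - 2*(90 + 60) = -48 - 2*150 = -48 - 300 = -348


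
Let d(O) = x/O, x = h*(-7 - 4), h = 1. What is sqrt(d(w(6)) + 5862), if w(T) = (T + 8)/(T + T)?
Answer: 6*sqrt(7966)/7 ≈ 76.502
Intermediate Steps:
x = -11 (x = 1*(-7 - 4) = 1*(-11) = -11)
w(T) = (8 + T)/(2*T) (w(T) = (8 + T)/((2*T)) = (8 + T)*(1/(2*T)) = (8 + T)/(2*T))
d(O) = -11/O
sqrt(d(w(6)) + 5862) = sqrt(-11*12/(8 + 6) + 5862) = sqrt(-11/((1/2)*(1/6)*14) + 5862) = sqrt(-11/7/6 + 5862) = sqrt(-11*6/7 + 5862) = sqrt(-66/7 + 5862) = sqrt(40968/7) = 6*sqrt(7966)/7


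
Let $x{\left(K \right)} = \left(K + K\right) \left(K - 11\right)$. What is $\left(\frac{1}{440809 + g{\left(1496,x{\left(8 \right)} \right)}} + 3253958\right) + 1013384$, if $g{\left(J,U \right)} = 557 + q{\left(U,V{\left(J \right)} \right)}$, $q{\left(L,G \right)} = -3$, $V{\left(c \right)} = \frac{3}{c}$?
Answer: $\frac{1883446867147}{441363} \approx 4.2673 \cdot 10^{6}$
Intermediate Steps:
$x{\left(K \right)} = 2 K \left(-11 + K\right)$
$g{\left(J,U \right)} = 554$ ($g{\left(J,U \right)} = 557 - 3 = 554$)
$\left(\frac{1}{440809 + g{\left(1496,x{\left(8 \right)} \right)}} + 3253958\right) + 1013384 = \left(\frac{1}{440809 + 554} + 3253958\right) + 1013384 = \left(\frac{1}{441363} + 3253958\right) + 1013384 = \frac{1436176664755}{441363} + 1013384 = \frac{1883446867147}{441363}$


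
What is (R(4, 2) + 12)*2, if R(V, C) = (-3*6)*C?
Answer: -48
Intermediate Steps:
R(V, C) = -18*C
(R(4, 2) + 12)*2 = (-18*2 + 12)*2 = (-36 + 12)*2 = -24*2 = -48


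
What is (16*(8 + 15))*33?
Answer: 12144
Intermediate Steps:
(16*(8 + 15))*33 = (16*23)*33 = 368*33 = 12144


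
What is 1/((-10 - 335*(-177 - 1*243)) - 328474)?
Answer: -1/187784 ≈ -5.3253e-6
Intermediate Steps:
1/((-10 - 335*(-177 - 1*243)) - 328474) = 1/((-10 - 335*(-177 - 243)) - 328474) = 1/((-10 - 335*(-420)) - 328474) = 1/((-10 + 140700) - 328474) = 1/(140690 - 328474) = 1/(-187784) = -1/187784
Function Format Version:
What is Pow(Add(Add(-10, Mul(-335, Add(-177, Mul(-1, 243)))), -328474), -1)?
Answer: Rational(-1, 187784) ≈ -5.3253e-6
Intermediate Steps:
Pow(Add(Add(-10, Mul(-335, Add(-177, Mul(-1, 243)))), -328474), -1) = Pow(Add(Add(-10, Mul(-335, Add(-177, -243))), -328474), -1) = Pow(Add(Add(-10, Mul(-335, -420)), -328474), -1) = Pow(Add(Add(-10, 140700), -328474), -1) = Pow(Add(140690, -328474), -1) = Pow(-187784, -1) = Rational(-1, 187784)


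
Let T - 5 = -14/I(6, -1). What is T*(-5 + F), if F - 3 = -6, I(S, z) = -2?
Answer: -96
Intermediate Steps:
F = -3 (F = 3 - 6 = -3)
T = 12 (T = 5 - 14/(-2) = 5 - 14*(-½) = 5 + 7 = 12)
T*(-5 + F) = 12*(-5 - 3) = 12*(-8) = -96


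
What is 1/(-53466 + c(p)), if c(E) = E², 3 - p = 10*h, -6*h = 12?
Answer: -1/52937 ≈ -1.8890e-5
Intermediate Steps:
h = -2 (h = -⅙*12 = -2)
p = 23 (p = 3 - 10*(-2) = 3 - 1*(-20) = 3 + 20 = 23)
1/(-53466 + c(p)) = 1/(-53466 + 23²) = 1/(-53466 + 529) = 1/(-52937) = -1/52937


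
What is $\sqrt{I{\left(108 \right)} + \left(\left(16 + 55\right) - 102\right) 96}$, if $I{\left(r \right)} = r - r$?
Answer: $4 i \sqrt{186} \approx 54.553 i$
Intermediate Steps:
$I{\left(r \right)} = 0$
$\sqrt{I{\left(108 \right)} + \left(\left(16 + 55\right) - 102\right) 96} = \sqrt{0 + \left(\left(16 + 55\right) - 102\right) 96} = \sqrt{0 + \left(71 - 102\right) 96} = \sqrt{0 - 2976} = \sqrt{-2976} = 4 i \sqrt{186}$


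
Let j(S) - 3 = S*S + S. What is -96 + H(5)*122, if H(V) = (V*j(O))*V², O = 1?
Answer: 76154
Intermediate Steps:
j(S) = 3 + S + S² (j(S) = 3 + (S*S + S) = 3 + (S² + S) = 3 + (S + S²) = 3 + S + S²)
H(V) = 5*V³ (H(V) = (V*(3 + 1 + 1²))*V² = (V*(3 + 1 + 1))*V² = (V*5)*V² = (5*V)*V² = 5*V³)
-96 + H(5)*122 = -96 + (5*5³)*122 = -96 + (5*125)*122 = -96 + 625*122 = -96 + 76250 = 76154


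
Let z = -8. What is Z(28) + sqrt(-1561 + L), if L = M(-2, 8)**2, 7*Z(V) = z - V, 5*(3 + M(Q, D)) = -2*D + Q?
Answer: -36/7 + 4*I*sqrt(2371)/5 ≈ -5.1429 + 38.954*I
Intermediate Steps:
M(Q, D) = -3 - 2*D/5 + Q/5 (M(Q, D) = -3 + (-2*D + Q)/5 = -3 + (Q - 2*D)/5 = -3 + (-2*D/5 + Q/5) = -3 - 2*D/5 + Q/5)
Z(V) = -8/7 - V/7 (Z(V) = (-8 - V)/7 = -8/7 - V/7)
L = 1089/25 (L = (-3 - 2/5*8 + (1/5)*(-2))**2 = (-3 - 16/5 - 2/5)**2 = (-33/5)**2 = 1089/25 ≈ 43.560)
Z(28) + sqrt(-1561 + L) = (-8/7 - 1/7*28) + sqrt(-1561 + 1089/25) = (-8/7 - 4) + sqrt(-37936/25) = -36/7 + 4*I*sqrt(2371)/5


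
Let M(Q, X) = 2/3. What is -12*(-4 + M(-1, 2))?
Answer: 40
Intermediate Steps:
M(Q, X) = ⅔ (M(Q, X) = 2*(⅓) = ⅔)
-12*(-4 + M(-1, 2)) = -12*(-4 + ⅔) = -12*(-10/3) = 40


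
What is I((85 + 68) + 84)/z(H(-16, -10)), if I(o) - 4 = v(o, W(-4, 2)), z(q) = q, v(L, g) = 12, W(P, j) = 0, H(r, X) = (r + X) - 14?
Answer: -⅖ ≈ -0.40000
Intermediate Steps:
H(r, X) = -14 + X + r (H(r, X) = (X + r) - 14 = -14 + X + r)
I(o) = 16 (I(o) = 4 + 12 = 16)
I((85 + 68) + 84)/z(H(-16, -10)) = 16/(-14 - 10 - 16) = 16/(-40) = 16*(-1/40) = -⅖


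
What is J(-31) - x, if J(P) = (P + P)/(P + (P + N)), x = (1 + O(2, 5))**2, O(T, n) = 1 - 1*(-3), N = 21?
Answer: -963/41 ≈ -23.488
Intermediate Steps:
O(T, n) = 4 (O(T, n) = 1 + 3 = 4)
x = 25 (x = (1 + 4)**2 = 5**2 = 25)
J(P) = 2*P/(21 + 2*P) (J(P) = (P + P)/(P + (P + 21)) = (2*P)/(P + (21 + P)) = (2*P)/(21 + 2*P) = 2*P/(21 + 2*P))
J(-31) - x = 2*(-31)/(21 + 2*(-31)) - 1*25 = 2*(-31)/(21 - 62) - 25 = 2*(-31)/(-41) - 25 = 2*(-31)*(-1/41) - 25 = 62/41 - 25 = -963/41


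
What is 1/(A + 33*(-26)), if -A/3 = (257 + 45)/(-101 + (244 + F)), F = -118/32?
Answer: -743/642326 ≈ -0.0011567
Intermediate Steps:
F = -59/16 (F = -118*1/32 = -59/16 ≈ -3.6875)
A = -4832/743 (A = -3*(257 + 45)/(-101 + (244 - 59/16)) = -906/(-101 + 3845/16) = -906/2229/16 = -906*16/2229 = -3*4832/2229 = -4832/743 ≈ -6.5034)
1/(A + 33*(-26)) = 1/(-4832/743 + 33*(-26)) = 1/(-4832/743 - 858) = 1/(-642326/743) = -743/642326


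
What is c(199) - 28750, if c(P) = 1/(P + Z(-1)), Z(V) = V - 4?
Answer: -5577499/194 ≈ -28750.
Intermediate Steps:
Z(V) = -4 + V
c(P) = 1/(-5 + P) (c(P) = 1/(P + (-4 - 1)) = 1/(P - 5) = 1/(-5 + P))
c(199) - 28750 = 1/(-5 + 199) - 28750 = 1/194 - 28750 = -5577499/194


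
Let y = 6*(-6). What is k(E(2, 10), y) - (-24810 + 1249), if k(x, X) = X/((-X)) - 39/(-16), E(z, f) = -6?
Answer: 376999/16 ≈ 23562.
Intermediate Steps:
y = -36
k(x, X) = 23/16 (k(x, X) = X*(-1/X) - 39*(-1/16) = -1 + 39/16 = 23/16)
k(E(2, 10), y) - (-24810 + 1249) = 23/16 - (-24810 + 1249) = 23/16 - 1*(-23561) = 23/16 + 23561 = 376999/16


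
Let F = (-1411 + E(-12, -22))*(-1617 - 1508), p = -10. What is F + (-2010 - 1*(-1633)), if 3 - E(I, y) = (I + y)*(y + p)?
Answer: 7799623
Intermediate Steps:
E(I, y) = 3 - (-10 + y)*(I + y) (E(I, y) = 3 - (I + y)*(y - 10) = 3 - (I + y)*(-10 + y) = 3 - (-10 + y)*(I + y))
F = 7800000 (F = (-1411 + (3 - 1*(-22)**2 + 10*(-12) + 10*(-22) - 1*(-12)*(-22)))*(-1617 - 1508) = (-1411 + (3 - 1*484 - 120 - 220 - 264))*(-3125) = (-1411 + (3 - 484 - 120 - 220 - 264))*(-3125) = (-1411 - 1085)*(-3125) = -2496*(-3125) = 7800000)
F + (-2010 - 1*(-1633)) = 7800000 + (-2010 - 1*(-1633)) = 7800000 + (-2010 + 1633) = 7800000 - 377 = 7799623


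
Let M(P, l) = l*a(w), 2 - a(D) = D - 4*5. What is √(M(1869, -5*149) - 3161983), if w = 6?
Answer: I*√3173903 ≈ 1781.5*I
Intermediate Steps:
a(D) = 22 - D (a(D) = 2 - (D - 4*5) = 2 - (D - 20) = 2 - (-20 + D) = 2 + (20 - D) = 22 - D)
M(P, l) = 16*l (M(P, l) = l*(22 - 1*6) = l*(22 - 6) = l*16 = 16*l)
√(M(1869, -5*149) - 3161983) = √(16*(-5*149) - 3161983) = √(16*(-745) - 3161983) = √(-11920 - 3161983) = √(-3173903) = I*√3173903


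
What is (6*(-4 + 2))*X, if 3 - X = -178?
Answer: -2172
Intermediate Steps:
X = 181 (X = 3 - 1*(-178) = 3 + 178 = 181)
(6*(-4 + 2))*X = (6*(-4 + 2))*181 = (6*(-2))*181 = -12*181 = -2172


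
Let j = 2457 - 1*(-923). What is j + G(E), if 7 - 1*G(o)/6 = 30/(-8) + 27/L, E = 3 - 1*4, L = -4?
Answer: 3485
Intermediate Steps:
E = -1 (E = 3 - 4 = -1)
j = 3380 (j = 2457 + 923 = 3380)
G(o) = 105 (G(o) = 42 - 6*(30/(-8) + 27/(-4)) = 42 - 6*(30*(-1/8) + 27*(-1/4)) = 42 - 6*(-15/4 - 27/4) = 42 - 6*(-21/2) = 42 + 63 = 105)
j + G(E) = 3380 + 105 = 3485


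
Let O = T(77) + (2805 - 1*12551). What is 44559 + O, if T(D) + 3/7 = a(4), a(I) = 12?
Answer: 243772/7 ≈ 34825.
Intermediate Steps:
T(D) = 81/7 (T(D) = -3/7 + 12 = 81/7)
O = -68141/7 (O = 81/7 + (2805 - 1*12551) = 81/7 + (2805 - 12551) = 81/7 - 9746 = -68141/7 ≈ -9734.4)
44559 + O = 44559 - 68141/7 = 243772/7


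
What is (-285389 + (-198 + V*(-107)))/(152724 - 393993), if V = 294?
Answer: 317045/241269 ≈ 1.3141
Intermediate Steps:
(-285389 + (-198 + V*(-107)))/(152724 - 393993) = (-285389 + (-198 + 294*(-107)))/(152724 - 393993) = (-285389 + (-198 - 31458))/(-241269) = (-285389 - 31656)*(-1/241269) = -317045*(-1/241269) = 317045/241269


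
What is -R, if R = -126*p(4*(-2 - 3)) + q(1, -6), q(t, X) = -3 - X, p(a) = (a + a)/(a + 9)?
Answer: 5007/11 ≈ 455.18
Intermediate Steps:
p(a) = 2*a/(9 + a) (p(a) = (2*a)/(9 + a) = 2*a/(9 + a))
R = -5007/11 (R = -252*4*(-2 - 3)/(9 + 4*(-2 - 3)) + (-3 - 1*(-6)) = -252*4*(-5)/(9 + 4*(-5)) + (-3 + 6) = -252*(-20)/(9 - 20) + 3 = -252*(-20)/(-11) + 3 = -252*(-20)*(-1)/11 + 3 = -126*40/11 + 3 = -5040/11 + 3 = -5007/11 ≈ -455.18)
-R = -1*(-5007/11) = 5007/11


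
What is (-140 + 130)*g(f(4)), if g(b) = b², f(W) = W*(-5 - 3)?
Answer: -10240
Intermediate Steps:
f(W) = -8*W (f(W) = W*(-8) = -8*W)
(-140 + 130)*g(f(4)) = (-140 + 130)*(-8*4)² = -10*(-32)² = -10*1024 = -10240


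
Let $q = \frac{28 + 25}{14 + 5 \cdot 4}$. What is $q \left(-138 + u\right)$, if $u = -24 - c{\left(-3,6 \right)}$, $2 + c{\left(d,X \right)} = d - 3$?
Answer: $- \frac{4081}{17} \approx -240.06$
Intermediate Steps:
$c{\left(d,X \right)} = -5 + d$ ($c{\left(d,X \right)} = -2 + \left(d - 3\right) = -2 + \left(-3 + d\right) = -5 + d$)
$u = -16$ ($u = -24 - \left(-5 - 3\right) = -24 - -8 = -24 + 8 = -16$)
$q = \frac{53}{34}$ ($q = \frac{53}{14 + 20} = \frac{53}{34} \approx 1.5588$)
$q \left(-138 + u\right) = \frac{53 \left(-138 - 16\right)}{34} = \frac{53}{34} \left(-154\right) = - \frac{4081}{17}$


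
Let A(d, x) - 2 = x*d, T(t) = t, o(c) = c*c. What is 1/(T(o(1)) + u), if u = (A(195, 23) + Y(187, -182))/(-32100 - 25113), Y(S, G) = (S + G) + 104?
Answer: 19071/17539 ≈ 1.0873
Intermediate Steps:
o(c) = c²
Y(S, G) = 104 + G + S (Y(S, G) = (G + S) + 104 = 104 + G + S)
A(d, x) = 2 + d*x (A(d, x) = 2 + x*d = 2 + d*x)
u = -1532/19071 (u = ((2 + 195*23) + (104 - 182 + 187))/(-32100 - 25113) = ((2 + 4485) + 109)/(-57213) = (4487 + 109)*(-1/57213) = 4596*(-1/57213) = -1532/19071 ≈ -0.080331)
1/(T(o(1)) + u) = 1/(1² - 1532/19071) = 1/(1 - 1532/19071) = 1/(17539/19071) = 19071/17539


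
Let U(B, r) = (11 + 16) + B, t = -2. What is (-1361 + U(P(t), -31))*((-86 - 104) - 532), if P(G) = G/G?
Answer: 962426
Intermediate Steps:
P(G) = 1
U(B, r) = 27 + B
(-1361 + U(P(t), -31))*((-86 - 104) - 532) = (-1361 + (27 + 1))*((-86 - 104) - 532) = (-1361 + 28)*(-190 - 532) = -1333*(-722) = 962426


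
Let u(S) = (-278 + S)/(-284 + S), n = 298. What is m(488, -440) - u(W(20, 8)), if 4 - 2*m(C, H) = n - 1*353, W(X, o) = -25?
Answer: 5875/206 ≈ 28.519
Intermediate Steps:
m(C, H) = 59/2 (m(C, H) = 2 - (298 - 1*353)/2 = 2 - (298 - 353)/2 = 2 - ½*(-55) = 2 + 55/2 = 59/2)
u(S) = (-278 + S)/(-284 + S)
m(488, -440) - u(W(20, 8)) = 59/2 - (-278 - 25)/(-284 - 25) = 59/2 - (-303)/(-309) = 59/2 - (-1)*(-303)/309 = 59/2 - 1*101/103 = 59/2 - 101/103 = 5875/206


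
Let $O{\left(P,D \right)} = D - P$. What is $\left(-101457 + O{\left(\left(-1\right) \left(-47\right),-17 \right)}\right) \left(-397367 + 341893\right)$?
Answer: $5631775954$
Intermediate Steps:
$\left(-101457 + O{\left(\left(-1\right) \left(-47\right),-17 \right)}\right) \left(-397367 + 341893\right) = \left(-101457 - \left(17 - -47\right)\right) \left(-397367 + 341893\right) = \left(-101457 - 64\right) \left(-55474\right) = \left(-101521\right) \left(-55474\right) = 5631775954$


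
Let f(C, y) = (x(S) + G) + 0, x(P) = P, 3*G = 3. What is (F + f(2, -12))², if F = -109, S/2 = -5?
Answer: 13924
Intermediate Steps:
S = -10 (S = 2*(-5) = -10)
G = 1 (G = (⅓)*3 = 1)
f(C, y) = -9 (f(C, y) = (-10 + 1) + 0 = -9 + 0 = -9)
(F + f(2, -12))² = (-109 - 9)² = (-118)² = 13924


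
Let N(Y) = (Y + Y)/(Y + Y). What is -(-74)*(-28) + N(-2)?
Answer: -2071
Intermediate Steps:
N(Y) = 1 (N(Y) = (2*Y)/((2*Y)) = (2*Y)*(1/(2*Y)) = 1)
-(-74)*(-28) + N(-2) = -(-74)*(-28) + 1 = -74*28 + 1 = -2072 + 1 = -2071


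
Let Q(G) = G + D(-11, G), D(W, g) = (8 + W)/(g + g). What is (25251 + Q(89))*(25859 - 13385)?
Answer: 28132094529/89 ≈ 3.1609e+8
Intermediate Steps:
D(W, g) = (8 + W)/(2*g) (D(W, g) = (8 + W)/((2*g)) = (8 + W)*(1/(2*g)) = (8 + W)/(2*g))
Q(G) = G - 3/(2*G) (Q(G) = G + (8 - 11)/(2*G) = G + (½)*(-3)/G = G - 3/(2*G))
(25251 + Q(89))*(25859 - 13385) = (25251 + (89 - 3/2/89))*(25859 - 13385) = (25251 + (89 - 3/2*1/89))*12474 = (25251 + (89 - 3/178))*12474 = (25251 + 15839/178)*12474 = (4510517/178)*12474 = 28132094529/89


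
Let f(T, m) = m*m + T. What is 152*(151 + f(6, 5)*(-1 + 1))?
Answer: 22952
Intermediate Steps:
f(T, m) = T + m**2 (f(T, m) = m**2 + T = T + m**2)
152*(151 + f(6, 5)*(-1 + 1)) = 152*(151 + (6 + 5**2)*(-1 + 1)) = 152*(151 + (6 + 25)*0) = 152*(151 + 31*0) = 152*(151 + 0) = 152*151 = 22952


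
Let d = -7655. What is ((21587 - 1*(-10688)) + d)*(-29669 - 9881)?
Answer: -973721000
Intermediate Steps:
((21587 - 1*(-10688)) + d)*(-29669 - 9881) = ((21587 - 1*(-10688)) - 7655)*(-29669 - 9881) = ((21587 + 10688) - 7655)*(-39550) = (32275 - 7655)*(-39550) = 24620*(-39550) = -973721000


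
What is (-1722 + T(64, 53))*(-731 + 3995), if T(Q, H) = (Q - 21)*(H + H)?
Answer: 9256704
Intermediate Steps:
T(Q, H) = 2*H*(-21 + Q) (T(Q, H) = (-21 + Q)*(2*H) = 2*H*(-21 + Q))
(-1722 + T(64, 53))*(-731 + 3995) = (-1722 + 2*53*(-21 + 64))*(-731 + 3995) = (-1722 + 2*53*43)*3264 = (-1722 + 4558)*3264 = 2836*3264 = 9256704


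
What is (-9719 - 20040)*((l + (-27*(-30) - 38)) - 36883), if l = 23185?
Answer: 384664834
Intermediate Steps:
(-9719 - 20040)*((l + (-27*(-30) - 38)) - 36883) = (-9719 - 20040)*((23185 + (-27*(-30) - 38)) - 36883) = -29759*((23185 + (810 - 38)) - 36883) = -29759*((23185 + 772) - 36883) = -29759*(23957 - 36883) = -29759*(-12926) = 384664834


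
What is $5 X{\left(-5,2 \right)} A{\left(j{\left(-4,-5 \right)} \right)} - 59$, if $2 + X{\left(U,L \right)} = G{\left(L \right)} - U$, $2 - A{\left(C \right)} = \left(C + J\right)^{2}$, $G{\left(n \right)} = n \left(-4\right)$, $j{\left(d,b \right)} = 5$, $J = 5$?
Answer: $2391$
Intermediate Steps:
$G{\left(n \right)} = - 4 n$
$A{\left(C \right)} = 2 - \left(5 + C\right)^{2}$ ($A{\left(C \right)} = 2 - \left(C + 5\right)^{2} = 2 - \left(5 + C\right)^{2}$)
$X{\left(U,L \right)} = -2 - U - 4 L$ ($X{\left(U,L \right)} = -2 - \left(U + 4 L\right) = -2 - U - 4 L$)
$5 X{\left(-5,2 \right)} A{\left(j{\left(-4,-5 \right)} \right)} - 59 = 5 \left(-2 - -5 - 8\right) \left(2 - \left(5 + 5\right)^{2}\right) - 59 = 5 \left(-2 + 5 - 8\right) \left(2 - 10^{2}\right) - 59 = 5 \left(-5\right) \left(2 - 100\right) - 59 = - 25 \left(2 - 100\right) - 59 = \left(-25\right) \left(-98\right) - 59 = 2450 - 59 = 2391$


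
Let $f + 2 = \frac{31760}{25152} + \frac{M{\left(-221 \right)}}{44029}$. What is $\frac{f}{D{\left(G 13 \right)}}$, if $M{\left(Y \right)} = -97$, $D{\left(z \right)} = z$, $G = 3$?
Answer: $- \frac{51182095}{2699329932} \approx -0.018961$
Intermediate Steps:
$f = - \frac{51182095}{69213588}$ ($f = -2 + \left(\frac{31760}{25152} - \frac{97}{44029}\right) = -2 + \left(31760 \cdot \frac{1}{25152} - \frac{97}{44029}\right) = -2 + \left(\frac{1985}{1572} - \frac{97}{44029}\right) = -2 + \frac{87245081}{69213588} = - \frac{51182095}{69213588} \approx -0.73948$)
$\frac{f}{D{\left(G 13 \right)}} = - \frac{51182095}{69213588 \cdot 3 \cdot 13} = - \frac{51182095}{69213588 \cdot 39} = \left(- \frac{51182095}{69213588}\right) \frac{1}{39} = - \frac{51182095}{2699329932}$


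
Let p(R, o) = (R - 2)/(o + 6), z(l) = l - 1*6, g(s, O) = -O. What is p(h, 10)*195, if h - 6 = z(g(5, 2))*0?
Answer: 195/4 ≈ 48.750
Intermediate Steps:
z(l) = -6 + l (z(l) = l - 6 = -6 + l)
h = 6 (h = 6 + (-6 - 1*2)*0 = 6 + (-6 - 2)*0 = 6 - 8*0 = 6 + 0 = 6)
p(R, o) = (-2 + R)/(6 + o)
p(h, 10)*195 = ((-2 + 6)/(6 + 10))*195 = (4/16)*195 = ((1/16)*4)*195 = (¼)*195 = 195/4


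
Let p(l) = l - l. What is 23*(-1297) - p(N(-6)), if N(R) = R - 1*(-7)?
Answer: -29831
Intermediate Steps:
N(R) = 7 + R (N(R) = R + 7 = 7 + R)
p(l) = 0
23*(-1297) - p(N(-6)) = 23*(-1297) - 1*0 = -29831 + 0 = -29831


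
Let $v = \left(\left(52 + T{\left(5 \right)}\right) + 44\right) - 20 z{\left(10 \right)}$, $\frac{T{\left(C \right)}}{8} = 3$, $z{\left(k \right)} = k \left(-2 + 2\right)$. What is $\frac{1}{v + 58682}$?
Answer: $\frac{1}{58802} \approx 1.7006 \cdot 10^{-5}$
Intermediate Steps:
$z{\left(k \right)} = 0$ ($z{\left(k \right)} = k 0 = 0$)
$T{\left(C \right)} = 24$ ($T{\left(C \right)} = 8 \cdot 3 = 24$)
$v = 120$ ($v = \left(\left(52 + 24\right) + 44\right) - 0 = \left(76 + 44\right) + 0 = 120 + 0 = 120$)
$\frac{1}{v + 58682} = \frac{1}{120 + 58682} = \frac{1}{58802}$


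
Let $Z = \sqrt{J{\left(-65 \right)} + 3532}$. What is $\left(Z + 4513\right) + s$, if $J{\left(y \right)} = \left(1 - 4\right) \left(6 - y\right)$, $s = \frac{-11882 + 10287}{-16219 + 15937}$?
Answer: $\frac{1274261}{282} + \sqrt{3319} \approx 4576.3$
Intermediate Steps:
$s = \frac{1595}{282}$ ($s = - \frac{1595}{-282} = \left(-1595\right) \left(- \frac{1}{282}\right) = \frac{1595}{282} \approx 5.656$)
$J{\left(y \right)} = -18 + 3 y$ ($J{\left(y \right)} = - 3 \left(6 - y\right) = -18 + 3 y$)
$Z = \sqrt{3319}$ ($Z = \sqrt{\left(-18 + 3 \left(-65\right)\right) + 3532} = \sqrt{\left(-18 - 195\right) + 3532} = \sqrt{-213 + 3532} = \sqrt{3319} \approx 57.611$)
$\left(Z + 4513\right) + s = \left(\sqrt{3319} + 4513\right) + \frac{1595}{282} = \left(4513 + \sqrt{3319}\right) + \frac{1595}{282} = \frac{1274261}{282} + \sqrt{3319}$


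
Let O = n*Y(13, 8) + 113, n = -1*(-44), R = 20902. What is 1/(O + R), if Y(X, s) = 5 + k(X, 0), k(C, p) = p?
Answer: 1/21235 ≈ 4.7092e-5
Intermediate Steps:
n = 44
Y(X, s) = 5 (Y(X, s) = 5 + 0 = 5)
O = 333 (O = 44*5 + 113 = 220 + 113 = 333)
1/(O + R) = 1/(333 + 20902) = 1/21235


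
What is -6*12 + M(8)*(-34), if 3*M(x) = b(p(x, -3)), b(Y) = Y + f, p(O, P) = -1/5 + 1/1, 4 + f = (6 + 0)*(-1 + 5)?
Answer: -4616/15 ≈ -307.73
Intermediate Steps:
f = 20 (f = -4 + (6 + 0)*(-1 + 5) = -4 + 6*4 = -4 + 24 = 20)
p(O, P) = ⅘ (p(O, P) = -1*⅕ + 1*1 = -⅕ + 1 = ⅘)
b(Y) = 20 + Y (b(Y) = Y + 20 = 20 + Y)
M(x) = 104/15 (M(x) = (20 + ⅘)/3 = (⅓)*(104/5) = 104/15)
-6*12 + M(8)*(-34) = -6*12 + (104/15)*(-34) = -72 - 3536/15 = -4616/15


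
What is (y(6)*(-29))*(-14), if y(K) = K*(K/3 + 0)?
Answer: 4872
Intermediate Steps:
y(K) = K²/3 (y(K) = K*(K*(⅓) + 0) = K*(K/3 + 0) = K*(K/3) = K²/3)
(y(6)*(-29))*(-14) = (((⅓)*6²)*(-29))*(-14) = (((⅓)*36)*(-29))*(-14) = (12*(-29))*(-14) = -348*(-14) = 4872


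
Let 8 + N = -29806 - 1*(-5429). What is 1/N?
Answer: -1/24385 ≈ -4.1009e-5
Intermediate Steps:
N = -24385 (N = -8 + (-29806 - 1*(-5429)) = -8 + (-29806 + 5429) = -8 - 24377 = -24385)
1/N = 1/(-24385) = -1/24385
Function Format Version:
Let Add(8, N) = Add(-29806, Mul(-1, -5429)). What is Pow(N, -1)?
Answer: Rational(-1, 24385) ≈ -4.1009e-5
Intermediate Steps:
N = -24385 (N = Add(-8, Add(-29806, Mul(-1, -5429))) = Add(-8, Add(-29806, 5429)) = Add(-8, -24377) = -24385)
Pow(N, -1) = Pow(-24385, -1) = Rational(-1, 24385)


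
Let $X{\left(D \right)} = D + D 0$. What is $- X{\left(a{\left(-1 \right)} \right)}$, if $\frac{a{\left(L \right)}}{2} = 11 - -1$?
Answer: $-24$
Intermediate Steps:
$a{\left(L \right)} = 24$ ($a{\left(L \right)} = 2 \left(11 - -1\right) = 2 \left(11 + 1\right) = 2 \cdot 12 = 24$)
$X{\left(D \right)} = D$ ($X{\left(D \right)} = D + 0 = D$)
$- X{\left(a{\left(-1 \right)} \right)} = \left(-1\right) 24 = -24$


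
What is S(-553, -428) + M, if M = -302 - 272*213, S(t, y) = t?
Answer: -58791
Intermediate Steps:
M = -58238 (M = -302 - 57936 = -58238)
S(-553, -428) + M = -553 - 58238 = -58791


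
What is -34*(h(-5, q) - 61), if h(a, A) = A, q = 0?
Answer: 2074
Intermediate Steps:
-34*(h(-5, q) - 61) = -34*(0 - 61) = -34*(-61) = 2074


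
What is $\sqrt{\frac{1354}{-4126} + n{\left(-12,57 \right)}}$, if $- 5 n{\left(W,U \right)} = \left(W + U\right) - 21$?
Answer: $\frac{13 i \sqrt{3228595}}{10315} \approx 2.2645 i$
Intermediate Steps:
$n{\left(W,U \right)} = \frac{21}{5} - \frac{U}{5} - \frac{W}{5}$ ($n{\left(W,U \right)} = - \frac{\left(W + U\right) - 21}{5} = - \frac{\left(U + W\right) - 21}{5} = - \frac{-21 + U + W}{5} = \frac{21}{5} - \frac{U}{5} - \frac{W}{5}$)
$\sqrt{\frac{1354}{-4126} + n{\left(-12,57 \right)}} = \sqrt{\frac{1354}{-4126} - \frac{24}{5}} = \sqrt{1354 \left(- \frac{1}{4126}\right) + \left(\frac{21}{5} - \frac{57}{5} + \frac{12}{5}\right)} = \sqrt{- \frac{677}{2063} - \frac{24}{5}} = \sqrt{- \frac{52897}{10315}} = \frac{13 i \sqrt{3228595}}{10315}$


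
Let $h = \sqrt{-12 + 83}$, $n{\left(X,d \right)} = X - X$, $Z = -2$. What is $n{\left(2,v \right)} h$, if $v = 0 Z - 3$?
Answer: $0$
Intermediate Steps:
$v = -3$ ($v = 0 \left(-2\right) - 3 = 0 - 3 = -3$)
$n{\left(X,d \right)} = 0$
$h = \sqrt{71} \approx 8.4261$
$n{\left(2,v \right)} h = 0 \sqrt{71} = 0$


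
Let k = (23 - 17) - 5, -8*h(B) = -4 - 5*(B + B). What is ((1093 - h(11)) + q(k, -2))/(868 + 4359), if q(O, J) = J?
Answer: 4307/20908 ≈ 0.20600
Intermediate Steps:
h(B) = ½ + 5*B/4 (h(B) = -(-4 - 5*(B + B))/8 = -(-4 - 10*B)/8 = ½ + 5*B/4)
k = 1 (k = 6 - 5 = 1)
((1093 - h(11)) + q(k, -2))/(868 + 4359) = ((1093 - (½ + (5/4)*11)) - 2)/(868 + 4359) = ((1093 - (½ + 55/4)) - 2)/5227 = ((1093 - 1*57/4) - 2)*(1/5227) = ((1093 - 57/4) - 2)*(1/5227) = (4315/4 - 2)*(1/5227) = (4307/4)*(1/5227) = 4307/20908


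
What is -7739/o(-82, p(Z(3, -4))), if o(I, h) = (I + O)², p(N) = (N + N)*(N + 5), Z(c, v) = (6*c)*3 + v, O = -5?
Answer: -7739/7569 ≈ -1.0225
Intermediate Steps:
Z(c, v) = v + 18*c (Z(c, v) = 18*c + v = v + 18*c)
p(N) = 2*N*(5 + N) (p(N) = (2*N)*(5 + N) = 2*N*(5 + N))
o(I, h) = (-5 + I)² (o(I, h) = (I - 5)² = (-5 + I)²)
-7739/o(-82, p(Z(3, -4))) = -7739/(-5 - 82)² = -7739/((-87)²) = -7739/7569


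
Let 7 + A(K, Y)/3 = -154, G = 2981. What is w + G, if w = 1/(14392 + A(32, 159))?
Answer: 41462730/13909 ≈ 2981.0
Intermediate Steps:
A(K, Y) = -483 (A(K, Y) = -21 + 3*(-154) = -21 - 462 = -483)
w = 1/13909 (w = 1/(14392 - 483) = 1/13909 ≈ 7.1896e-5)
w + G = 1/13909 + 2981 = 41462730/13909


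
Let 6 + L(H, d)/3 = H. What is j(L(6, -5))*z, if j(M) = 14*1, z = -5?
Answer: -70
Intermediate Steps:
L(H, d) = -18 + 3*H
j(M) = 14
j(L(6, -5))*z = 14*(-5) = -70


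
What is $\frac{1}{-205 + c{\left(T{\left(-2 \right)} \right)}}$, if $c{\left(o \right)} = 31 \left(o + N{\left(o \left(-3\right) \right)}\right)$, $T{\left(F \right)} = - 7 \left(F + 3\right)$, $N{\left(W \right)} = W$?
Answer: $\frac{1}{229} \approx 0.0043668$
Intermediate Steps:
$T{\left(F \right)} = -21 - 7 F$ ($T{\left(F \right)} = - 7 \left(3 + F\right) = -21 - 7 F$)
$c{\left(o \right)} = - 62 o$ ($c{\left(o \right)} = 31 \left(o + o \left(-3\right)\right) = 31 \left(o - 3 o\right) = 31 \left(- 2 o\right) = - 62 o$)
$\frac{1}{-205 + c{\left(T{\left(-2 \right)} \right)}} = \frac{1}{-205 - 62 \left(-21 - -14\right)} = \frac{1}{-205 - 62 \left(-21 + 14\right)} = \frac{1}{-205 - -434} = \frac{1}{-205 + 434} = \frac{1}{229}$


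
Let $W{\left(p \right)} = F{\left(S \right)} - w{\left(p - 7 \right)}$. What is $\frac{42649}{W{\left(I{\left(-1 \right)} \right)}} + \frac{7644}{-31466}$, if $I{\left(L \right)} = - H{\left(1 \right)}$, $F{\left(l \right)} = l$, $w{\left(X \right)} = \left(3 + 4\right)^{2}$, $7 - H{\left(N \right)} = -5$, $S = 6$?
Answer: $- \frac{671161063}{676519} \approx -992.08$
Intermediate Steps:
$H{\left(N \right)} = 12$ ($H{\left(N \right)} = 7 - -5 = 7 + 5 = 12$)
$w{\left(X \right)} = 49$ ($w{\left(X \right)} = 7^{2} = 49$)
$I{\left(L \right)} = -12$ ($I{\left(L \right)} = \left(-1\right) 12 = -12$)
$W{\left(p \right)} = -43$ ($W{\left(p \right)} = 6 - 49 = -43$)
$\frac{42649}{W{\left(I{\left(-1 \right)} \right)}} + \frac{7644}{-31466} = \frac{42649}{-43} + \frac{7644}{-31466} = 42649 \left(- \frac{1}{43}\right) + 7644 \left(- \frac{1}{31466}\right) = - \frac{42649}{43} - \frac{3822}{15733} = - \frac{671161063}{676519}$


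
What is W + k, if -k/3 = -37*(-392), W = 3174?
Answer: -40338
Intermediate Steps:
k = -43512 (k = -(-111)*(-392) = -3*14504 = -43512)
W + k = 3174 - 43512 = -40338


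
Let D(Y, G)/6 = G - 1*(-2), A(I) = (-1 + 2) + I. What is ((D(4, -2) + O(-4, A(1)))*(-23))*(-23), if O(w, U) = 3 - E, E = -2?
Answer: 2645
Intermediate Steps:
A(I) = 1 + I
O(w, U) = 5 (O(w, U) = 3 - 1*(-2) = 3 + 2 = 5)
D(Y, G) = 12 + 6*G (D(Y, G) = 6*(G - 1*(-2)) = 6*(G + 2) = 6*(2 + G) = 12 + 6*G)
((D(4, -2) + O(-4, A(1)))*(-23))*(-23) = (((12 + 6*(-2)) + 5)*(-23))*(-23) = (((12 - 12) + 5)*(-23))*(-23) = ((0 + 5)*(-23))*(-23) = (5*(-23))*(-23) = -115*(-23) = 2645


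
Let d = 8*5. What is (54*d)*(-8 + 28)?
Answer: 43200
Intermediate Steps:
d = 40
(54*d)*(-8 + 28) = (54*40)*(-8 + 28) = 2160*20 = 43200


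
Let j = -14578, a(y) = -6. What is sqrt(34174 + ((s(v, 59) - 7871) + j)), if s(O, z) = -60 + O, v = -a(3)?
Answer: sqrt(11671) ≈ 108.03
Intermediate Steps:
v = 6 (v = -1*(-6) = 6)
sqrt(34174 + ((s(v, 59) - 7871) + j)) = sqrt(34174 + (((-60 + 6) - 7871) - 14578)) = sqrt(34174 + ((-54 - 7871) - 14578)) = sqrt(34174 + (-7925 - 14578)) = sqrt(34174 - 22503) = sqrt(11671)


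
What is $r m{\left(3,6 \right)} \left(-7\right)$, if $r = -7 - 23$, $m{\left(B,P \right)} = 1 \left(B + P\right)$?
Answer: $1890$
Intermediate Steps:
$m{\left(B,P \right)} = B + P$
$r = -30$ ($r = -7 - 23 = -30$)
$r m{\left(3,6 \right)} \left(-7\right) = - 30 \left(3 + 6\right) \left(-7\right) = \left(-30\right) 9 \left(-7\right) = \left(-270\right) \left(-7\right) = 1890$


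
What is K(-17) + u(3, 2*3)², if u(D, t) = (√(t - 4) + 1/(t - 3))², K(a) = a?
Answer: -944/81 + 76*√2/27 ≈ -7.6736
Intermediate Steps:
u(D, t) = (√(-4 + t) + 1/(-3 + t))²
K(-17) + u(3, 2*3)² = -17 + ((1 - 3*√(-4 + 2*3) + (2*3)*√(-4 + 2*3))²/(-3 + 2*3)²)² = -17 + ((1 - 3*√(-4 + 6) + 6*√(-4 + 6))²/(-3 + 6)²)² = -17 + ((1 - 3*√2 + 6*√2)²/3²)² = -17 + ((1 + 3*√2)²/9)² = -17 + (1 + 3*√2)⁴/81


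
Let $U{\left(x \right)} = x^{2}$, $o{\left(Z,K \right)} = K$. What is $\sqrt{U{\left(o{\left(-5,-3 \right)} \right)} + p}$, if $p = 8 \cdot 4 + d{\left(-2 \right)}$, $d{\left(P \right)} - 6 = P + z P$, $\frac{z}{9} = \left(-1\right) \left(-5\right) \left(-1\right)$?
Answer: $3 \sqrt{15} \approx 11.619$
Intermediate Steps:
$z = -45$ ($z = 9 \left(-1\right) \left(-5\right) \left(-1\right) = 9 \cdot 5 \left(-1\right) = 9 \left(-5\right) = -45$)
$d{\left(P \right)} = 6 - 44 P$ ($d{\left(P \right)} = 6 + \left(P - 45 P\right) = 6 - 44 P$)
$p = 126$ ($p = 8 \cdot 4 + \left(6 - -88\right) = 32 + \left(6 + 88\right) = 32 + 94 = 126$)
$\sqrt{U{\left(o{\left(-5,-3 \right)} \right)} + p} = \sqrt{\left(-3\right)^{2} + 126} = \sqrt{9 + 126} = \sqrt{135} = 3 \sqrt{15}$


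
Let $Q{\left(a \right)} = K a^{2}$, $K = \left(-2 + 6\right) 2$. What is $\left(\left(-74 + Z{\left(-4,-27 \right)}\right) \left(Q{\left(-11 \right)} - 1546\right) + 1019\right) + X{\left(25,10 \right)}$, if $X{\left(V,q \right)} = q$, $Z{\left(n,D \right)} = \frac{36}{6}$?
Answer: $40333$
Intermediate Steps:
$Z{\left(n,D \right)} = 6$ ($Z{\left(n,D \right)} = 36 \cdot \frac{1}{6} = 6$)
$K = 8$ ($K = 4 \cdot 2 = 8$)
$Q{\left(a \right)} = 8 a^{2}$
$\left(\left(-74 + Z{\left(-4,-27 \right)}\right) \left(Q{\left(-11 \right)} - 1546\right) + 1019\right) + X{\left(25,10 \right)} = \left(\left(-74 + 6\right) \left(8 \left(-11\right)^{2} - 1546\right) + 1019\right) + 10 = \left(- 68 \left(8 \cdot 121 - 1546\right) + 1019\right) + 10 = \left(- 68 \left(968 - 1546\right) + 1019\right) + 10 = \left(\left(-68\right) \left(-578\right) + 1019\right) + 10 = \left(39304 + 1019\right) + 10 = 40323 + 10 = 40333$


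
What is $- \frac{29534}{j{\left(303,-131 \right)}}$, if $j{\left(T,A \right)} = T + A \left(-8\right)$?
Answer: $- \frac{29534}{1351} \approx -21.861$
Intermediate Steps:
$j{\left(T,A \right)} = T - 8 A$
$- \frac{29534}{j{\left(303,-131 \right)}} = - \frac{29534}{303 - -1048} = - \frac{29534}{303 + 1048} = - \frac{29534}{1351}$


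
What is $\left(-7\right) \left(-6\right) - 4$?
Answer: $38$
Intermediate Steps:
$\left(-7\right) \left(-6\right) - 4 = 42 - 4 = 38$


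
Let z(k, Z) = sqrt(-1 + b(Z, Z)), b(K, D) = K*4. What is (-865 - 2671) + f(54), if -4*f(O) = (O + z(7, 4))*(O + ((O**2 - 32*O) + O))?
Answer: -21032 - 324*sqrt(15) ≈ -22287.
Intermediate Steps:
b(K, D) = 4*K
z(k, Z) = sqrt(-1 + 4*Z)
f(O) = -(O + sqrt(15))*(O**2 - 30*O)/4 (f(O) = -(O + sqrt(-1 + 4*4))*(O + ((O**2 - 32*O) + O))/4 = -(O + sqrt(-1 + 16))*(O + (O**2 - 31*O))/4 = -(O + sqrt(15))*(O**2 - 30*O)/4)
(-865 - 2671) + f(54) = (-865 - 2671) + (1/4)*54*(-1*54**2 + 30*54 + 30*sqrt(15) - 1*54*sqrt(15)) = -3536 + (1/4)*54*(-1*2916 + 1620 + 30*sqrt(15) - 54*sqrt(15)) = -3536 + (1/4)*54*(-2916 + 1620 + 30*sqrt(15) - 54*sqrt(15)) = -3536 + (1/4)*54*(-1296 - 24*sqrt(15)) = -3536 + (-17496 - 324*sqrt(15)) = -21032 - 324*sqrt(15)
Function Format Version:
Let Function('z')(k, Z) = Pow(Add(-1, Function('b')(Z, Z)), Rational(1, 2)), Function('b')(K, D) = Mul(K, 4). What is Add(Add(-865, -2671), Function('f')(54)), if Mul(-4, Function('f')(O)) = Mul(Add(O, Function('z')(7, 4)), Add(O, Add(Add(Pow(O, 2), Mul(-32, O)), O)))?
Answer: Add(-21032, Mul(-324, Pow(15, Rational(1, 2)))) ≈ -22287.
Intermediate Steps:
Function('b')(K, D) = Mul(4, K)
Function('z')(k, Z) = Pow(Add(-1, Mul(4, Z)), Rational(1, 2))
Function('f')(O) = Mul(Rational(-1, 4), Add(O, Pow(15, Rational(1, 2))), Add(Pow(O, 2), Mul(-30, O))) (Function('f')(O) = Mul(Rational(-1, 4), Mul(Add(O, Pow(Add(-1, Mul(4, 4)), Rational(1, 2))), Add(O, Add(Add(Pow(O, 2), Mul(-32, O)), O)))) = Mul(Rational(-1, 4), Mul(Add(O, Pow(Add(-1, 16), Rational(1, 2))), Add(O, Add(Pow(O, 2), Mul(-31, O))))) = Mul(Rational(-1, 4), Mul(Add(O, Pow(15, Rational(1, 2))), Add(Pow(O, 2), Mul(-30, O)))) = Mul(Rational(-1, 4), Add(O, Pow(15, Rational(1, 2))), Add(Pow(O, 2), Mul(-30, O))))
Add(Add(-865, -2671), Function('f')(54)) = Add(Add(-865, -2671), Mul(Rational(1, 4), 54, Add(Mul(-1, Pow(54, 2)), Mul(30, 54), Mul(30, Pow(15, Rational(1, 2))), Mul(-1, 54, Pow(15, Rational(1, 2)))))) = Add(-3536, Mul(Rational(1, 4), 54, Add(Mul(-1, 2916), 1620, Mul(30, Pow(15, Rational(1, 2))), Mul(-54, Pow(15, Rational(1, 2)))))) = Add(-3536, Mul(Rational(1, 4), 54, Add(-2916, 1620, Mul(30, Pow(15, Rational(1, 2))), Mul(-54, Pow(15, Rational(1, 2)))))) = Add(-3536, Mul(Rational(1, 4), 54, Add(-1296, Mul(-24, Pow(15, Rational(1, 2)))))) = Add(-3536, Add(-17496, Mul(-324, Pow(15, Rational(1, 2))))) = Add(-21032, Mul(-324, Pow(15, Rational(1, 2))))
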